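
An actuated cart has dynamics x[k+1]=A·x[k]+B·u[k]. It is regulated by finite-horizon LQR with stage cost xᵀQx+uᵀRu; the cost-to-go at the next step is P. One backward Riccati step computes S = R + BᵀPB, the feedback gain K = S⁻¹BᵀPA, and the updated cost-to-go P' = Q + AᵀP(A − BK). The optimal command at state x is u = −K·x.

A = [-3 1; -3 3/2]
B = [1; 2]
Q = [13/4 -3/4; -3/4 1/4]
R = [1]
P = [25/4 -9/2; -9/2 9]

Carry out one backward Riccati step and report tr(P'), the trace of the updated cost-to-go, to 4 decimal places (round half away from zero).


BᵀP = [-2.7500 13.5000]
S = R + BᵀPB = [1] + [24.2500] = [25.2500]
BᵀPA = [-32.2500 17.5000]
K = S⁻¹·BᵀPA = [-1.2772 0.6931]
A−BK = [-1.7228 0.3069; -0.4455 0.1139]
AᵀP(A−BK) = [15.0594 -3.1485; -3.1485 0.8713]
P' = Q + AᵀP(A−BK) = [18.3094 -3.8985; -3.8985 1.1213]
tr(P') = 19.4307

19.4307


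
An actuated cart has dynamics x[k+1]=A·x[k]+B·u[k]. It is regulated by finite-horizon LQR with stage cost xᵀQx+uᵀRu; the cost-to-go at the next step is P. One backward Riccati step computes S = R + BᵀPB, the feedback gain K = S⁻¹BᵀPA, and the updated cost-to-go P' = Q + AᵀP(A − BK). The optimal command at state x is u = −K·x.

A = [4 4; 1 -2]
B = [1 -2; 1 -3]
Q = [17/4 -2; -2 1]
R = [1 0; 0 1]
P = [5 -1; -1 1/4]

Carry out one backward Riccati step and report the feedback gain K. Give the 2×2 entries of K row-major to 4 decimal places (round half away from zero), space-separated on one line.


BᵀP = [4.0000 -0.7500; -7.0000 1.2500]
S = R + BᵀPB = [1 0; 0 1] + [3.2500 -5.7500; -5.7500 10.2500] = [4.2500 -5.7500; -5.7500 11.2500]
BᵀPA = [15.2500 17.5000; -26.7500 -30.5000]
K = S⁻¹·BᵀPA = [1.2034 1.4576; -1.7627 -1.9661]
A−BK = [-0.7288 -1.3898; -5.4915 -9.3559]
AᵀP(A−BK) = [6.7458 8.6780; 8.6780 11.5254]
P' = Q + AᵀP(A−BK) = [10.9958 6.6780; 6.6780 12.5254]
tr(P') = 23.5212

1.2034 1.4576 -1.7627 -1.9661


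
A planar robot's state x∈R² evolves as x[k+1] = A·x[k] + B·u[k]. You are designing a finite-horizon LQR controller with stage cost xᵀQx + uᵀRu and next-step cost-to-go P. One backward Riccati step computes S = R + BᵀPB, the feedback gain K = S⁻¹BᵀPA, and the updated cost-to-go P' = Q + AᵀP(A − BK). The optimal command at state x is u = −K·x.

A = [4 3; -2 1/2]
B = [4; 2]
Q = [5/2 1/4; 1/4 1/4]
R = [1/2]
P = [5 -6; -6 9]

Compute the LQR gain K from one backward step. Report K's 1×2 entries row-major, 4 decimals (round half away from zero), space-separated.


2.1463 1.0244

BᵀP = [8.0000 -6.0000]
S = R + BᵀPB = [1/2] + [20.0000] = [20.5000]
BᵀPA = [44.0000 21.0000]
K = S⁻¹·BᵀPA = [2.1463 1.0244]
A−BK = [-4.5854 -1.0976; -6.2927 -1.5488]
AᵀP(A−BK) = [117.5610 29.9268; 29.9268 7.7378]
P' = Q + AᵀP(A−BK) = [120.0610 30.1768; 30.1768 7.9878]
tr(P') = 128.0488


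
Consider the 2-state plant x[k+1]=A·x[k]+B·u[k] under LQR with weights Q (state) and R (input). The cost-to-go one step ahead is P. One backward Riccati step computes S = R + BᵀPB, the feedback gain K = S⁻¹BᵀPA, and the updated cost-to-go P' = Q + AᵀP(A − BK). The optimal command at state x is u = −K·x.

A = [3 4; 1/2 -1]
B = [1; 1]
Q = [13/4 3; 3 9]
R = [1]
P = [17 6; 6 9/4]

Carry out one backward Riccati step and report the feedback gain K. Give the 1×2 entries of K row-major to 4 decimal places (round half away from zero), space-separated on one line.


BᵀP = [23.0000 8.2500]
S = R + BᵀPB = [1] + [31.2500] = [32.2500]
BᵀPA = [73.1250 83.7500]
K = S⁻¹·BᵀPA = [2.2674 2.5969]
A−BK = [0.7326 1.4031; -1.7674 -3.5969]
AᵀP(A−BK) = [5.7558 6.9767; 6.9767 8.7597]
P' = Q + AᵀP(A−BK) = [9.0058 9.9767; 9.9767 17.7597]
tr(P') = 26.7655

2.2674 2.5969


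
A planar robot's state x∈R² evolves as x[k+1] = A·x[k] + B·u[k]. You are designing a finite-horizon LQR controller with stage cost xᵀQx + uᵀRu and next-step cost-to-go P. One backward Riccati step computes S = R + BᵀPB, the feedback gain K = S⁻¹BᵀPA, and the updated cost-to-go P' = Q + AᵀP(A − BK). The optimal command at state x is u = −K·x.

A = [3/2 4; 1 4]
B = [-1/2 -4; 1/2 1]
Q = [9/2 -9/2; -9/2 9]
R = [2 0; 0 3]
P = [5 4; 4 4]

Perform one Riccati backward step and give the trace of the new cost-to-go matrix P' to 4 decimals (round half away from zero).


58.9969

BᵀP = [-0.5000 0.0000; -16.0000 -12.0000]
S = R + BᵀPB = [2 0; 0 3] + [0.2500 2.0000; 2.0000 52.0000] = [2.2500 2.0000; 2.0000 55.0000]
BᵀPA = [-0.7500 -2.0000; -36.0000 -112.0000]
K = S⁻¹·BᵀPA = [0.2568 0.9520; -0.6639 -2.0710]
A−BK = [-1.0271 -3.8079; 1.5355 5.5950]
AᵀP(A−BK) = [3.5428 12.1587; 12.1587 41.9541]
P' = Q + AᵀP(A−BK) = [8.0428 7.6587; 7.6587 50.9541]
tr(P') = 58.9969


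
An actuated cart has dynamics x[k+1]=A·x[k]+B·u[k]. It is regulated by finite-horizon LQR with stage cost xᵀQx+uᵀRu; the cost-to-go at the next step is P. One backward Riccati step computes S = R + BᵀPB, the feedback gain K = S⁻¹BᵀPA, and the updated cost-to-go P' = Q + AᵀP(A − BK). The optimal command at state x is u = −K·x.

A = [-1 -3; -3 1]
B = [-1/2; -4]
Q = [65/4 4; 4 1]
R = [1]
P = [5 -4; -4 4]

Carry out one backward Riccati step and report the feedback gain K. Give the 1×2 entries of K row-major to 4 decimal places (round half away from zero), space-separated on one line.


BᵀP = [13.5000 -14.0000]
S = R + BᵀPB = [1] + [49.2500] = [50.2500]
BᵀPA = [28.5000 -54.5000]
K = S⁻¹·BᵀPA = [0.5672 -1.0846]
A−BK = [-0.7164 -3.5423; -0.7313 -3.3383]
AᵀP(A−BK) = [0.8358 1.9104; 1.9104 13.8905]
P' = Q + AᵀP(A−BK) = [17.0858 5.9104; 5.9104 14.8905]
tr(P') = 31.9764

0.5672 -1.0846


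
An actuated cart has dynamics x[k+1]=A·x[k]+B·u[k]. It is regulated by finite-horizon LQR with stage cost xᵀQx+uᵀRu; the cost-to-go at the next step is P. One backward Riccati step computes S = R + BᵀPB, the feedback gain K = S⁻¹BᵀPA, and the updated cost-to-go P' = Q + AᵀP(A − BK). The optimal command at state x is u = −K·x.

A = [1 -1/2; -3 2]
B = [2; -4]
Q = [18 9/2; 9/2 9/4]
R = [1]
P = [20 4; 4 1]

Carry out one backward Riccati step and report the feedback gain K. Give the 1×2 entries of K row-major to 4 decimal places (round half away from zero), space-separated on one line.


0.3636 -0.1212

BᵀP = [24.0000 4.0000]
S = R + BᵀPB = [1] + [32.0000] = [33.0000]
BᵀPA = [12.0000 -4.0000]
K = S⁻¹·BᵀPA = [0.3636 -0.1212]
A−BK = [0.2727 -0.2576; -1.5455 1.5152]
AᵀP(A−BK) = [0.6364 -0.5455; -0.5455 0.5152]
P' = Q + AᵀP(A−BK) = [18.6364 3.9545; 3.9545 2.7652]
tr(P') = 21.4015


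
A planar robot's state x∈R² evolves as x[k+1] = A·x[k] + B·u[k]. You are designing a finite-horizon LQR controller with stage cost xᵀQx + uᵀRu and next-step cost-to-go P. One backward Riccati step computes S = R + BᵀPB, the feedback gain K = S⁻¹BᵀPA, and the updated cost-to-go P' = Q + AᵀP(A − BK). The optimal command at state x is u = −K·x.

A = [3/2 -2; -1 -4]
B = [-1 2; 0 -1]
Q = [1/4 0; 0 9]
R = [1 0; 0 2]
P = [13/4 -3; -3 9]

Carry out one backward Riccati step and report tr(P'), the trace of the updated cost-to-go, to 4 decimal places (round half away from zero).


BᵀP = [-3.2500 3.0000; 9.5000 -15.0000]
S = R + BᵀPB = [1 0; 0 2] + [3.2500 -9.5000; -9.5000 34.0000] = [4.2500 -9.5000; -9.5000 36.0000]
BᵀPA = [-7.8750 -5.5000; 29.2500 41.0000]
K = S⁻¹·BᵀPA = [-0.0896 3.0518; 0.7888 1.9442]
A−BK = [-0.1673 -2.8367; -0.2112 -2.0558]
AᵀP(A−BK) = [1.5329 5.4143; 5.4143 46.0717]
P' = Q + AᵀP(A−BK) = [1.7829 5.4143; 5.4143 55.0717]
tr(P') = 56.8546

56.8546


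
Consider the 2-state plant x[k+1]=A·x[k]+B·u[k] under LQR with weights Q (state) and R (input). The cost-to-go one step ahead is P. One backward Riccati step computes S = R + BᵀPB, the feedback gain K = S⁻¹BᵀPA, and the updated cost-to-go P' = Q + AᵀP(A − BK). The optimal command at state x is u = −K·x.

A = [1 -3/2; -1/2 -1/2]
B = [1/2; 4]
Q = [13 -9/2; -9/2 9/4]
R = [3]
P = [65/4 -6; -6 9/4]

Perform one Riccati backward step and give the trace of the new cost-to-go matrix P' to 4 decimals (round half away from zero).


24.7750

BᵀP = [-15.8750 6.0000]
S = R + BᵀPB = [3] + [16.0625] = [19.0625]
BᵀPA = [-18.8750 20.8125]
K = S⁻¹·BᵀPA = [-0.9902 1.0918]
A−BK = [1.4951 -2.0459; 3.4607 -4.8672]
AᵀP(A−BK) = [4.1232 -4.7047; -4.7047 5.4018]
P' = Q + AᵀP(A−BK) = [17.1232 -9.2047; -9.2047 7.6518]
tr(P') = 24.7750


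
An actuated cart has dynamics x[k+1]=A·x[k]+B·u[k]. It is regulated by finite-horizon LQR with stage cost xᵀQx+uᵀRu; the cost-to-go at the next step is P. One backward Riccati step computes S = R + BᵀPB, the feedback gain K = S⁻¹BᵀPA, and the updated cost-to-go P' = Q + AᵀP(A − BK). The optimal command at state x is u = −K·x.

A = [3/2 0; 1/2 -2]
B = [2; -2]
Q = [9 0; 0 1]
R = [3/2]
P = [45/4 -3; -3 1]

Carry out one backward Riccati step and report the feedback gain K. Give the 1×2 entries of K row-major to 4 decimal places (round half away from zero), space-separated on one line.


0.5201 0.2148

BᵀP = [28.5000 -8.0000]
S = R + BᵀPB = [3/2] + [73.0000] = [74.5000]
BᵀPA = [38.7500 16.0000]
K = S⁻¹·BᵀPA = [0.5201 0.2148]
A−BK = [0.4597 -0.4295; 1.5403 -1.5705]
AᵀP(A−BK) = [0.9073 -0.3221; -0.3221 0.5638]
P' = Q + AᵀP(A−BK) = [9.9073 -0.3221; -0.3221 1.5638]
tr(P') = 11.4711


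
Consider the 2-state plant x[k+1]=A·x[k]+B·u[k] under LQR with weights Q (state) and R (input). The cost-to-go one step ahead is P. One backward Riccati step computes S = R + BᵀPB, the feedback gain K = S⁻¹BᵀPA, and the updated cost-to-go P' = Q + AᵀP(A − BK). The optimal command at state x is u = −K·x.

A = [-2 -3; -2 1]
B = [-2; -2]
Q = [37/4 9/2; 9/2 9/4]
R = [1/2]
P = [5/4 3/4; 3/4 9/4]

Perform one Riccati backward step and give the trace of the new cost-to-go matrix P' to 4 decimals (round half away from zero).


19.2317

BᵀP = [-4.0000 -6.0000]
S = R + BᵀPB = [1/2] + [20.0000] = [20.5000]
BᵀPA = [20.0000 6.0000]
K = S⁻¹·BᵀPA = [0.9756 0.2927]
A−BK = [-0.0488 -2.4146; -0.0488 1.5854]
AᵀP(A−BK) = [0.4878 0.1463; 0.1463 7.2439]
P' = Q + AᵀP(A−BK) = [9.7378 4.6463; 4.6463 9.4939]
tr(P') = 19.2317


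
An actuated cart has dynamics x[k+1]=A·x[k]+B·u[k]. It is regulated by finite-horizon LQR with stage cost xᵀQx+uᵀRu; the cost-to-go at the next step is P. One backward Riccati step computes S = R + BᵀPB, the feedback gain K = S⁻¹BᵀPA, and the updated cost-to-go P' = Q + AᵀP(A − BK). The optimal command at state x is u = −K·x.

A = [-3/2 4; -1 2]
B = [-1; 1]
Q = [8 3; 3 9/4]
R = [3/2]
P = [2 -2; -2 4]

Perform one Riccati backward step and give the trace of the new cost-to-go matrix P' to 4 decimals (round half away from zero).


BᵀP = [-4.0000 6.0000]
S = R + BᵀPB = [3/2] + [10.0000] = [11.5000]
BᵀPA = [0.0000 -4.0000]
K = S⁻¹·BᵀPA = [0.0000 -0.3478]
A−BK = [-1.5000 3.6522; -1.0000 2.3478]
AᵀP(A−BK) = [2.5000 -6.0000; -6.0000 14.6087]
P' = Q + AᵀP(A−BK) = [10.5000 -3.0000; -3.0000 16.8587]
tr(P') = 27.3587

27.3587


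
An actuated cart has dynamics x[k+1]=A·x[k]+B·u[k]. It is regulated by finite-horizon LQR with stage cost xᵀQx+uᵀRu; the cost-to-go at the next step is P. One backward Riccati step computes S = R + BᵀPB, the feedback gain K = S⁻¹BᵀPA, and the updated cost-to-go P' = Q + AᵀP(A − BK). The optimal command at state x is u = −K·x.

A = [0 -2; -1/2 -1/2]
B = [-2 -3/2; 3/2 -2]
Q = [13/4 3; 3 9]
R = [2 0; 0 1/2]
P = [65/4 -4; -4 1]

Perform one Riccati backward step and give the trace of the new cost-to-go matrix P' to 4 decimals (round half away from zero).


12.9782

BᵀP = [-38.5000 9.5000; -16.3750 4.0000]
S = R + BᵀPB = [2 0; 0 1/2] + [91.2500 38.7500; 38.7500 16.5625] = [93.2500 38.7500; 38.7500 17.0625]
BᵀPA = [-4.7500 72.2500; -2.0000 30.7500]
K = S⁻¹·BᵀPA = [-0.0396 0.4603; -0.0272 0.7569]
A−BK = [-0.1201 0.0559; -0.4950 0.3233]
AᵀP(A−BK) = [0.0073 -0.0499; -0.0499 0.7209]
P' = Q + AᵀP(A−BK) = [3.2573 2.9501; 2.9501 9.7209]
tr(P') = 12.9782


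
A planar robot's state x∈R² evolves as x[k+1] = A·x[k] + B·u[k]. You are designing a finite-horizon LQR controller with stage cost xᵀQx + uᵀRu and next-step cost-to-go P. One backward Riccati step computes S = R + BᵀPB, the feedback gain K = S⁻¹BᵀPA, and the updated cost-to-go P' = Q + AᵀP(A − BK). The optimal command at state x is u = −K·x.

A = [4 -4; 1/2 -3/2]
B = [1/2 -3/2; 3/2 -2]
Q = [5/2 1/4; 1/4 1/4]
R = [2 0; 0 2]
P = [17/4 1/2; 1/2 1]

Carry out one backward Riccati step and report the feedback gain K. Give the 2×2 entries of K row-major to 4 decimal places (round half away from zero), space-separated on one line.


-0.2233 0.0097 -1.7573 1.8155

BᵀP = [2.8750 1.7500; -7.3750 -2.7500]
S = R + BᵀPB = [2 0; 0 2] + [4.0625 -7.8125; -7.8125 16.5625] = [6.0625 -7.8125; -7.8125 18.5625]
BᵀPA = [12.3750 -14.1250; -30.8750 33.6250]
K = S⁻¹·BᵀPA = [-0.2233 0.0097; -1.7573 1.8155]
A−BK = [1.4757 -1.2816; -2.6796 2.1165]
AᵀP(A−BK) = [18.7573 -16.8155; -16.8155 15.3398]
P' = Q + AᵀP(A−BK) = [21.2573 -16.5655; -16.5655 15.5898]
tr(P') = 36.8471


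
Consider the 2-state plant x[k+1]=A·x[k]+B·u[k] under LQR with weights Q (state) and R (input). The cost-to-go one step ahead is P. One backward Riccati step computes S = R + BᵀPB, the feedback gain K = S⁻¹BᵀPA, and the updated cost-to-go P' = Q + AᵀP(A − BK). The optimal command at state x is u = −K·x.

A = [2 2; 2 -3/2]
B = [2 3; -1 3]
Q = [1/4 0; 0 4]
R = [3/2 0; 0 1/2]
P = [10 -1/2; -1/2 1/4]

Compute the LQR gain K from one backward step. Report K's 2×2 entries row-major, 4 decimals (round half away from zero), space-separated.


0.0585 0.7114 0.6223 0.2035

BᵀP = [20.5000 -1.2500; 28.5000 -0.7500]
S = R + BᵀPB = [3/2 0; 0 1/2] + [42.2500 57.7500; 57.7500 83.2500] = [43.7500 57.7500; 57.7500 83.7500]
BᵀPA = [38.5000 42.8750; 55.5000 58.1250]
K = S⁻¹·BᵀPA = [0.0585 0.7114; 0.6223 0.2035]
A−BK = [0.0160 -0.0332; 0.1915 -1.3989]
AᵀP(A−BK) = [0.2074 0.0678; 0.0678 1.2337]
P' = Q + AᵀP(A−BK) = [0.4574 0.0678; 0.0678 5.2337]
tr(P') = 5.6912


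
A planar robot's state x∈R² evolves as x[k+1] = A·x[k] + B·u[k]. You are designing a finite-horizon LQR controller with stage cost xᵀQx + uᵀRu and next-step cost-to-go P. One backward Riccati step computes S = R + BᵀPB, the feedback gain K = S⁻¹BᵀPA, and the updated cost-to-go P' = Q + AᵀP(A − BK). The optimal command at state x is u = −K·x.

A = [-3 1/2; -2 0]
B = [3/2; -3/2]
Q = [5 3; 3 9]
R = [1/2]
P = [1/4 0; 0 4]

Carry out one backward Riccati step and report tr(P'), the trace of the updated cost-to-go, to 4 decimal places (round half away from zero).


20.5559

BᵀP = [0.3750 -6.0000]
S = R + BᵀPB = [1/2] + [9.5625] = [10.0625]
BᵀPA = [10.8750 0.1875]
K = S⁻¹·BᵀPA = [1.0807 0.0186]
A−BK = [-4.6211 0.4720; -0.3789 0.0280]
AᵀP(A−BK) = [6.4969 -0.5776; -0.5776 0.0590]
P' = Q + AᵀP(A−BK) = [11.4969 2.4224; 2.4224 9.0590]
tr(P') = 20.5559


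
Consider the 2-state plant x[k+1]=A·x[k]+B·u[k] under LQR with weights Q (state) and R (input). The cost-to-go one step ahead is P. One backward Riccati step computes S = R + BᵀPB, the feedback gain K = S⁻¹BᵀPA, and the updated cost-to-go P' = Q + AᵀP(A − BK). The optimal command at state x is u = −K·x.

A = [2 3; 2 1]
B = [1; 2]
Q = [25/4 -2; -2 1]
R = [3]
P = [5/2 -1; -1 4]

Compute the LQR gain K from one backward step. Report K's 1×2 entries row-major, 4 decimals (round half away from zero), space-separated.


0.8571 0.4857

BᵀP = [0.5000 7.0000]
S = R + BᵀPB = [3] + [14.5000] = [17.5000]
BᵀPA = [15.0000 8.5000]
K = S⁻¹·BᵀPA = [0.8571 0.4857]
A−BK = [1.1429 2.5143; 0.2857 0.0286]
AᵀP(A−BK) = [5.1429 7.7143; 7.7143 16.3714]
P' = Q + AᵀP(A−BK) = [11.3929 5.7143; 5.7143 17.3714]
tr(P') = 28.7643


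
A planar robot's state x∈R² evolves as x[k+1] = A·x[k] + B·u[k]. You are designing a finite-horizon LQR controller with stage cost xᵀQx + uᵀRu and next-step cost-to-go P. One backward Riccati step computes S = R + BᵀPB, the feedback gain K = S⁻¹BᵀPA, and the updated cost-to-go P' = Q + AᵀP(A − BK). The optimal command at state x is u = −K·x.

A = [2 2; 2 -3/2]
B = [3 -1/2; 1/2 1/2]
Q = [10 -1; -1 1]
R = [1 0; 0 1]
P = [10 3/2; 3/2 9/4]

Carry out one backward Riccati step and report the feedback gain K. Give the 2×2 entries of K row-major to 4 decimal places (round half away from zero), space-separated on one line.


BᵀP = [30.7500 5.6250; -4.2500 0.3750]
S = R + BᵀPB = [1 0; 0 1] + [95.0625 -12.5625; -12.5625 2.3125] = [96.0625 -12.5625; -12.5625 3.3125]
BᵀPA = [72.7500 53.0625; -7.7500 -9.0625]
K = S⁻¹·BᵀPA = [0.8955 0.3861; 1.0564 -1.2717]
A−BK = [-0.1582 0.2059; 1.0241 -1.0572]
AᵀP(A−BK) = [4.0417 -3.1922; -3.1922 4.0519]
P' = Q + AᵀP(A−BK) = [14.0417 -4.1922; -4.1922 5.0519]
tr(P') = 19.0936

0.8955 0.3861 1.0564 -1.2717


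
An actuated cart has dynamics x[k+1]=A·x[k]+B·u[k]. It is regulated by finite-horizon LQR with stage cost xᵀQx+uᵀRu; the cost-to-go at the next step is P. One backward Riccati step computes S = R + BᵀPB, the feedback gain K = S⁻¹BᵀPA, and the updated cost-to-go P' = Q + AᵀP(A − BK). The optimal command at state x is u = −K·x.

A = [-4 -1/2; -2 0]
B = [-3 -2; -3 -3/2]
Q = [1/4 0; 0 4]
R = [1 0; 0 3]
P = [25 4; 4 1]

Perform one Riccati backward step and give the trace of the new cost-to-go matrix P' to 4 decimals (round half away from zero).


BᵀP = [-87.0000 -15.0000; -56.0000 -9.5000]
S = R + BᵀPB = [1 0; 0 3] + [306.0000 196.5000; 196.5000 126.2500] = [307.0000 196.5000; 196.5000 129.2500]
BᵀPA = [378.0000 43.5000; 243.0000 28.0000]
K = S⁻¹·BᵀPA = [1.0370 0.1128; 0.3035 0.0452]
A−BK = [-0.2820 -0.0713; 1.5663 0.4061]
AᵀP(A−BK) = [2.2595 0.3920; 0.3920 0.0792]
P' = Q + AᵀP(A−BK) = [2.5095 0.3920; 0.3920 4.0792]
tr(P') = 6.5887

6.5887


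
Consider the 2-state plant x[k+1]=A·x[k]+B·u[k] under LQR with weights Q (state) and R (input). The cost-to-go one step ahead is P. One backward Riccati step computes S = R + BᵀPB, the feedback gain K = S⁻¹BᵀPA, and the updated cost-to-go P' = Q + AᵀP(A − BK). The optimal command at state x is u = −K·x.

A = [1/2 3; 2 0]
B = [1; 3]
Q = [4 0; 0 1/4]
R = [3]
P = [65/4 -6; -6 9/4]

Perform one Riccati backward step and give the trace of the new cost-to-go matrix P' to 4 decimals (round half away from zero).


BᵀP = [-1.7500 0.7500]
S = R + BᵀPB = [3] + [0.5000] = [3.5000]
BᵀPA = [0.6250 -5.2500]
K = S⁻¹·BᵀPA = [0.1786 -1.5000]
A−BK = [0.3214 4.5000; 1.4643 4.5000]
AᵀP(A−BK) = [0.9509 -10.6875; -10.6875 138.3750]
P' = Q + AᵀP(A−BK) = [4.9509 -10.6875; -10.6875 138.6250]
tr(P') = 143.5759

143.5759


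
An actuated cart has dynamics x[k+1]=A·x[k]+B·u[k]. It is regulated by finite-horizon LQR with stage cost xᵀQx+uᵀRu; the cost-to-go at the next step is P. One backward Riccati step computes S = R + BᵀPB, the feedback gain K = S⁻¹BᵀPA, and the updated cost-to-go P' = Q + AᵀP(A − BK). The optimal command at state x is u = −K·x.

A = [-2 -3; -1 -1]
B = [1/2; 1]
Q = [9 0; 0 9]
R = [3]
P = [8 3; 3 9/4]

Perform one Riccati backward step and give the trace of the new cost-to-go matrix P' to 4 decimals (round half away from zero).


BᵀP = [7.0000 3.7500]
S = R + BᵀPB = [3] + [7.2500] = [10.2500]
BᵀPA = [-17.7500 -24.7500]
K = S⁻¹·BᵀPA = [-1.7317 -2.4146]
A−BK = [-1.1341 -1.7927; 0.7317 1.4146]
AᵀP(A−BK) = [15.5122 22.3902; 22.3902 32.4878]
P' = Q + AᵀP(A−BK) = [24.5122 22.3902; 22.3902 41.4878]
tr(P') = 66.0000

66.0000


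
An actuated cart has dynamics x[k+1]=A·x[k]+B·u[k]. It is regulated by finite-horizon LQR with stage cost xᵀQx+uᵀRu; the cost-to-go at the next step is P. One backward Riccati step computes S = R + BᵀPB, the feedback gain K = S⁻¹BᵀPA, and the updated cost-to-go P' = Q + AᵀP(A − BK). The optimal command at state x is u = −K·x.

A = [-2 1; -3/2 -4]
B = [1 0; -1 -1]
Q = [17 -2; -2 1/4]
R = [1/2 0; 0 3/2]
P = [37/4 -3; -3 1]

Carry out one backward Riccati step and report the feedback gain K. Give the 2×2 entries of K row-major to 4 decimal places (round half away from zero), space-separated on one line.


BᵀP = [12.2500 -4.0000; 3.0000 -1.0000]
S = R + BᵀPB = [1/2 0; 0 3/2] + [16.2500 4.0000; 4.0000 1.0000] = [16.7500 4.0000; 4.0000 2.5000]
BᵀPA = [-18.5000 28.2500; -4.5000 7.0000]
K = S⁻¹·BᵀPA = [-1.0918 1.6473; -0.0531 0.1643]
A−BK = [-0.9082 -0.6473; -2.6449 -2.1884]
AᵀP(A−BK) = [0.8128 -0.7850; -0.7850 1.5628]
P' = Q + AᵀP(A−BK) = [17.8128 -2.7850; -2.7850 1.8128]
tr(P') = 19.6256

-1.0918 1.6473 -0.0531 0.1643


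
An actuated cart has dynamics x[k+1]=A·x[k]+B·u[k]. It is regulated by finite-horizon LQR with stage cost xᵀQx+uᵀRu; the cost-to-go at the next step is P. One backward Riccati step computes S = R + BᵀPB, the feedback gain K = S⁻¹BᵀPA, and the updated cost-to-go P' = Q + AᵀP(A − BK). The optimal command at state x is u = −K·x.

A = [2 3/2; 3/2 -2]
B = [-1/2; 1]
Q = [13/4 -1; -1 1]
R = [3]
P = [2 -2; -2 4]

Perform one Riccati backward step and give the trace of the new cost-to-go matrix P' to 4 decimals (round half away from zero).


BᵀP = [-3.0000 5.0000]
S = R + BᵀPB = [3] + [6.5000] = [9.5000]
BᵀPA = [1.5000 -14.5000]
K = S⁻¹·BᵀPA = [0.1579 -1.5263]
A−BK = [2.0789 0.7368; 1.3421 -0.4737]
AᵀP(A−BK) = [4.7632 -0.2105; -0.2105 10.3684]
P' = Q + AᵀP(A−BK) = [8.0132 -1.2105; -1.2105 11.3684]
tr(P') = 19.3816

19.3816


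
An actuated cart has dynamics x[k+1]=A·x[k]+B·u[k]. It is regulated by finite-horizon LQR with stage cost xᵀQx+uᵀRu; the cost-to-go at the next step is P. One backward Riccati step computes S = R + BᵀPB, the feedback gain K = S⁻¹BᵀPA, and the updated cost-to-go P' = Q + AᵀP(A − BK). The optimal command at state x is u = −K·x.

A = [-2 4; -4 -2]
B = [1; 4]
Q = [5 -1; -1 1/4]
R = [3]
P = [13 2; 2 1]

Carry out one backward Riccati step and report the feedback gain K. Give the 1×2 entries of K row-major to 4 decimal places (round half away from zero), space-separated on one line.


BᵀP = [21.0000 6.0000]
S = R + BᵀPB = [3] + [45.0000] = [48.0000]
BᵀPA = [-66.0000 72.0000]
K = S⁻¹·BᵀPA = [-1.3750 1.5000]
A−BK = [-0.6250 2.5000; 1.5000 -8.0000]
AᵀP(A−BK) = [9.2500 -21.0000; -21.0000 72.0000]
P' = Q + AᵀP(A−BK) = [14.2500 -22.0000; -22.0000 72.2500]
tr(P') = 86.5000

-1.3750 1.5000


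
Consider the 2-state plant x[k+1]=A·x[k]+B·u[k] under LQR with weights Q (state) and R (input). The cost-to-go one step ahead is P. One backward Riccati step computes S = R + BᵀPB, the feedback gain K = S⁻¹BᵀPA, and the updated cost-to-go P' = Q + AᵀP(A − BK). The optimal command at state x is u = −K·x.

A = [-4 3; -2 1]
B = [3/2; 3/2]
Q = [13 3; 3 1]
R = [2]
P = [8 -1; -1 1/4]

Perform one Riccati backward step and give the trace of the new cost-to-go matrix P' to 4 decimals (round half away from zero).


BᵀP = [10.5000 -1.1250]
S = R + BᵀPB = [2] + [14.0625] = [16.0625]
BᵀPA = [-39.7500 30.3750]
K = S⁻¹·BᵀPA = [-2.4747 1.8911]
A−BK = [-0.2879 0.1634; 1.7121 -1.8366]
AᵀP(A−BK) = [14.6304 -11.3307; -11.3307 8.8093]
P' = Q + AᵀP(A−BK) = [27.6304 -8.3307; -8.3307 9.8093]
tr(P') = 37.4397

37.4397


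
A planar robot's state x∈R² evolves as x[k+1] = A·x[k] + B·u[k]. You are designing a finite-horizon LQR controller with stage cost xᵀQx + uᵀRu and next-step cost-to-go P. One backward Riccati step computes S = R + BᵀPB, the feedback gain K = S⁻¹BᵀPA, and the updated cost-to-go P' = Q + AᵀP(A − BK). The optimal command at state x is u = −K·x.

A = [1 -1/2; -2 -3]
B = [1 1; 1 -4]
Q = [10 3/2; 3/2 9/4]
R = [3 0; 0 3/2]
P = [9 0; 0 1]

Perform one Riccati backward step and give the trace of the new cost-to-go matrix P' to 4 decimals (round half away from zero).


15.6866

BᵀP = [9.0000 1.0000; 9.0000 -4.0000]
S = R + BᵀPB = [3 0; 0 3/2] + [10.0000 5.0000; 5.0000 25.0000] = [13.0000 5.0000; 5.0000 26.5000]
BᵀPA = [7.0000 -7.5000; 17.0000 7.5000]
K = S⁻¹·BᵀPA = [0.3146 -0.7394; 0.5822 0.4225]
A−BK = [0.1033 -0.1831; 0.0141 -0.5704]
AᵀP(A−BK) = [0.9014 -0.5070; -0.5070 2.5352]
P' = Q + AᵀP(A−BK) = [10.9014 0.9930; 0.9930 4.7852]
tr(P') = 15.6866


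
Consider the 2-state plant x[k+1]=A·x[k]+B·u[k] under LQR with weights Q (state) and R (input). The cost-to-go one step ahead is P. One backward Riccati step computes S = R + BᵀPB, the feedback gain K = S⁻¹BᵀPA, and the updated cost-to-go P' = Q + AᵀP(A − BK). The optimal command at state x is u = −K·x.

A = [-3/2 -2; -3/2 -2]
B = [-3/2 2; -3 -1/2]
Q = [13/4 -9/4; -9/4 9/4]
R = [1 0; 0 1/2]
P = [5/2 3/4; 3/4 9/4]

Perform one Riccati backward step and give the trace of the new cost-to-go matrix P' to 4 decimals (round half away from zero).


6.4858

BᵀP = [-6.0000 -7.8750; 4.6250 0.3750]
S = R + BᵀPB = [1 0; 0 1/2] + [32.6250 -8.0625; -8.0625 9.0625] = [33.6250 -8.0625; -8.0625 9.5625]
BᵀPA = [20.8125 27.7500; -7.5000 -10.0000]
K = S⁻¹·BᵀPA = [0.5401 0.7201; -0.3289 -0.4386]
A−BK = [-0.0320 -0.0426; -0.0442 -0.0590]
AᵀP(A−BK) = [0.3549 0.4732; 0.4732 0.6309]
P' = Q + AᵀP(A−BK) = [3.6049 -1.7768; -1.7768 2.8809]
tr(P') = 6.4858


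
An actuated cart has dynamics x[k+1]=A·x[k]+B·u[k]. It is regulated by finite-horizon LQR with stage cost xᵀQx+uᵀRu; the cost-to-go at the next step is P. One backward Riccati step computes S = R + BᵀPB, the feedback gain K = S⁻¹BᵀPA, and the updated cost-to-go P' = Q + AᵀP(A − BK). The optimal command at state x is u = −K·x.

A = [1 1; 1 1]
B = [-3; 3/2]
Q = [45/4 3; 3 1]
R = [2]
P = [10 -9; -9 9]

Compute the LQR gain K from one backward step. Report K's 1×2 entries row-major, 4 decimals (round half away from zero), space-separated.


BᵀP = [-43.5000 40.5000]
S = R + BᵀPB = [2] + [191.2500] = [193.2500]
BᵀPA = [-3.0000 -3.0000]
K = S⁻¹·BᵀPA = [-0.0155 -0.0155]
A−BK = [0.9534 0.9534; 1.0233 1.0233]
AᵀP(A−BK) = [0.9534 0.9534; 0.9534 0.9534]
P' = Q + AᵀP(A−BK) = [12.2034 3.9534; 3.9534 1.9534]
tr(P') = 14.1569

-0.0155 -0.0155


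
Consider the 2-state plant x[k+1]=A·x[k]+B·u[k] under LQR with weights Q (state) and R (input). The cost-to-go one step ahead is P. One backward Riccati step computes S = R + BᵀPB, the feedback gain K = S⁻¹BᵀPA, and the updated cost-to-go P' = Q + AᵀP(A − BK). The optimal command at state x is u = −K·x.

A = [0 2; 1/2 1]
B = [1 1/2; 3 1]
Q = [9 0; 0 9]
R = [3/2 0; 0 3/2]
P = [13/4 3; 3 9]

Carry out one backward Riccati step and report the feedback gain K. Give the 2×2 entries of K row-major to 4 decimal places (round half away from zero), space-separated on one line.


0.1391 0.3700 0.0156 0.4461

BᵀP = [12.2500 30.0000; 4.6250 10.5000]
S = R + BᵀPB = [3/2 0; 0 3/2] + [102.2500 36.1250; 36.1250 12.8125] = [103.7500 36.1250; 36.1250 14.3125]
BᵀPA = [15.0000 54.5000; 5.2500 19.7500]
K = S⁻¹·BᵀPA = [0.1391 0.3700; 0.0156 0.4461]
A−BK = [-0.1470 1.4070; 0.0670 -0.5560]
AᵀP(A−BK) = [0.0809 -0.3916; -0.3916 5.0261]
P' = Q + AᵀP(A−BK) = [9.0809 -0.3916; -0.3916 14.0261]
tr(P') = 23.1070


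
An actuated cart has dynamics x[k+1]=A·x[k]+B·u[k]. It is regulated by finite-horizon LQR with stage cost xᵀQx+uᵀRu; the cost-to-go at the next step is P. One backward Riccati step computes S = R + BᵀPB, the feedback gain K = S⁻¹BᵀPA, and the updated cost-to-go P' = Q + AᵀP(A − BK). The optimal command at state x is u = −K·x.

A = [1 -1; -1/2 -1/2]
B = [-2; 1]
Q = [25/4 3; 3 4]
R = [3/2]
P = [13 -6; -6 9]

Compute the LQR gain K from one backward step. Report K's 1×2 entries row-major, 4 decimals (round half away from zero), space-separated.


BᵀP = [-32.0000 21.0000]
S = R + BᵀPB = [3/2] + [85.0000] = [86.5000]
BᵀPA = [-42.5000 21.5000]
K = S⁻¹·BᵀPA = [-0.4913 0.2486]
A−BK = [0.0173 -0.5029; -0.0087 -0.7486]
AᵀP(A−BK) = [0.3685 -0.1864; -0.1864 3.9061]
P' = Q + AᵀP(A−BK) = [6.6185 2.8136; 2.8136 7.9061]
tr(P') = 14.5246

-0.4913 0.2486


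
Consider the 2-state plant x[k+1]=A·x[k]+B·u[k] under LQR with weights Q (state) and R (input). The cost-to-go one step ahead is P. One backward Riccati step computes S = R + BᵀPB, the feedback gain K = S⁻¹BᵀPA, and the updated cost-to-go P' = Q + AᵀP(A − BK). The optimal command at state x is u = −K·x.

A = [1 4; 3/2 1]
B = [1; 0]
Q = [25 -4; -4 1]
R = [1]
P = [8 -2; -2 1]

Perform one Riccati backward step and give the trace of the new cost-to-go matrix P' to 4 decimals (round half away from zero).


BᵀP = [8.0000 -2.0000]
S = R + BᵀPB = [1] + [8.0000] = [9.0000]
BᵀPA = [5.0000 30.0000]
K = S⁻¹·BᵀPA = [0.5556 3.3333]
A−BK = [0.4444 0.6667; 1.5000 1.0000]
AᵀP(A−BK) = [1.4722 2.8333; 2.8333 13.0000]
P' = Q + AᵀP(A−BK) = [26.4722 -1.1667; -1.1667 14.0000]
tr(P') = 40.4722

40.4722


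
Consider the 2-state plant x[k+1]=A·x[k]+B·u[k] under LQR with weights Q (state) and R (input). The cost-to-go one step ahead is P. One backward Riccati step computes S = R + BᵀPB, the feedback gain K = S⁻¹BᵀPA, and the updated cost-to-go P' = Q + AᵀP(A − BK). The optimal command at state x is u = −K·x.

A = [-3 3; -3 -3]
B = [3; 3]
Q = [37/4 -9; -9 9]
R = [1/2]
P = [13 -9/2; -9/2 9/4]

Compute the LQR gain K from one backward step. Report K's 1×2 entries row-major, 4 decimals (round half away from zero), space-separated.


BᵀP = [25.5000 -6.7500]
S = R + BᵀPB = [1/2] + [56.2500] = [56.7500]
BᵀPA = [-56.2500 96.7500]
K = S⁻¹·BᵀPA = [-0.9912 1.7048]
A−BK = [-0.0264 -2.1145; -0.0264 -8.1145]
AᵀP(A−BK) = [0.4956 -0.8524; -0.8524 53.3062]
P' = Q + AᵀP(A−BK) = [9.7456 -9.8524; -9.8524 62.3062]
tr(P') = 72.0518

-0.9912 1.7048


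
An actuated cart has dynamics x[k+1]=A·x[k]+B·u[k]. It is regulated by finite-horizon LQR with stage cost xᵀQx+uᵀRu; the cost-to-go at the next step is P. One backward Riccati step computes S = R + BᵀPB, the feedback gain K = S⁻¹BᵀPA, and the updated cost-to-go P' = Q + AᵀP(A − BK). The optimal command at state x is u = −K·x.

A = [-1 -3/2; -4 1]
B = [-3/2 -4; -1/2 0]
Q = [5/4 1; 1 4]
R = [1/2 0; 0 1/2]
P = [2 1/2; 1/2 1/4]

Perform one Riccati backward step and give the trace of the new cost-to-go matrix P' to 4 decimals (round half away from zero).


7.3462

BᵀP = [-3.2500 -0.8750; -8.0000 -2.0000]
S = R + BᵀPB = [1/2 0; 0 1/2] + [5.3125 13.0000; 13.0000 32.0000] = [5.8125 13.0000; 13.0000 32.5000]
BᵀPA = [6.7500 4.0000; 16.0000 10.0000]
K = S⁻¹·BᵀPA = [0.5714 0.0000; 0.2637 0.3077]
A−BK = [0.9121 -0.2692; -3.7143 1.0000]
AᵀP(A−BK) = [1.9231 -0.4231; -0.4231 0.1731]
P' = Q + AᵀP(A−BK) = [3.1731 0.5769; 0.5769 4.1731]
tr(P') = 7.3462


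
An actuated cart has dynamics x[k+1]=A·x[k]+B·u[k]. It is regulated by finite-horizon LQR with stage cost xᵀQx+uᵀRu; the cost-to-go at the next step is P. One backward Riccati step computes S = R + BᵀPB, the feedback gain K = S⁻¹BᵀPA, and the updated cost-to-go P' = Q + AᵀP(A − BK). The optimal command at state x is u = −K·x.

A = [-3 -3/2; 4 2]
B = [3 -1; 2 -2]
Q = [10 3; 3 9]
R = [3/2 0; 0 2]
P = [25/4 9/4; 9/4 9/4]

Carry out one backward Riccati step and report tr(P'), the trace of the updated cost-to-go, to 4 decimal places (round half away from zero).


43.7936

BᵀP = [23.2500 11.2500; -10.7500 -6.7500]
S = R + BᵀPB = [3/2 0; 0 2] + [92.2500 -45.7500; -45.7500 24.2500] = [93.7500 -45.7500; -45.7500 26.2500]
BᵀPA = [-24.7500 -12.3750; 5.2500 2.6250]
K = S⁻¹·BᵀPA = [-1.1131 -0.5566; -1.7401 -0.8700]
A−BK = [-1.4006 -0.7003; 2.7462 1.3731]
AᵀP(A−BK) = [19.8349 9.9174; 9.9174 4.9587]
P' = Q + AᵀP(A−BK) = [29.8349 12.9174; 12.9174 13.9587]
tr(P') = 43.7936


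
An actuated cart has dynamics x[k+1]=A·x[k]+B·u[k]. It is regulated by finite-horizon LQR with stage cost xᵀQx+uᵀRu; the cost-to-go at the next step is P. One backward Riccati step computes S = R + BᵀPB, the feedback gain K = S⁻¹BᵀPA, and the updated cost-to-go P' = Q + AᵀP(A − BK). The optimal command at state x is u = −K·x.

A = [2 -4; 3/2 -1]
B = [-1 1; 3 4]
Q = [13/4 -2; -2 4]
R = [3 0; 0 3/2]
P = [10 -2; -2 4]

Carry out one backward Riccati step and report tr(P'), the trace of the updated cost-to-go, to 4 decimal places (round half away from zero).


27.8753

BᵀP = [-16.0000 14.0000; 2.0000 14.0000]
S = R + BᵀPB = [3 0; 0 3/2] + [58.0000 40.0000; 40.0000 58.0000] = [61.0000 40.0000; 40.0000 59.5000]
BᵀPA = [-11.0000 50.0000; 25.0000 -22.0000]
K = S⁻¹·BᵀPA = [-0.8152 1.8995; 0.9682 -1.6467]
A−BK = [0.2166 -0.4538; 0.0728 -0.1116]
AᵀP(A−BK) = [3.8271 -7.9379; -7.9379 16.7982]
P' = Q + AᵀP(A−BK) = [7.0771 -9.9379; -9.9379 20.7982]
tr(P') = 27.8753


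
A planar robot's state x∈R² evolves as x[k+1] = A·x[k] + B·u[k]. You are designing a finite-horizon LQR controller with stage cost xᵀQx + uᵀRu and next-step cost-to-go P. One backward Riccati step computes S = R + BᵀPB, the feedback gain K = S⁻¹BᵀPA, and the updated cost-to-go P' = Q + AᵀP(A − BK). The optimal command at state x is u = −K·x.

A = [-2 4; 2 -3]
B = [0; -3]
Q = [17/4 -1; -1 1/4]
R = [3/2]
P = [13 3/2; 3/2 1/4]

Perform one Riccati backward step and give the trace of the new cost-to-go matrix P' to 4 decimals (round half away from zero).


BᵀP = [-4.5000 -0.7500]
S = R + BᵀPB = [3/2] + [2.2500] = [3.7500]
BᵀPA = [7.5000 -15.7500]
K = S⁻¹·BᵀPA = [2.0000 -4.2000]
A−BK = [-2.0000 4.0000; 8.0000 -15.6000]
AᵀP(A−BK) = [26.0000 -53.0000; -53.0000 108.1000]
P' = Q + AᵀP(A−BK) = [30.2500 -54.0000; -54.0000 108.3500]
tr(P') = 138.6000

138.6000


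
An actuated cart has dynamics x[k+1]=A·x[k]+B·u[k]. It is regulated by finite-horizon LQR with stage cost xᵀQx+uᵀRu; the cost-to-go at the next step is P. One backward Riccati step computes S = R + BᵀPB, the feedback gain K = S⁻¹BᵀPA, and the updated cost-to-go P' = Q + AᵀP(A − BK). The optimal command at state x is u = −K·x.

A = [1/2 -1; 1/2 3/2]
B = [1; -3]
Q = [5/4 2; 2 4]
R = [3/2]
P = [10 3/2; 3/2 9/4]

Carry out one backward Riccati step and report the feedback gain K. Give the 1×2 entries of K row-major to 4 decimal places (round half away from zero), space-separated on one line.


BᵀP = [5.5000 -5.2500]
S = R + BᵀPB = [3/2] + [21.2500] = [22.7500]
BᵀPA = [0.1250 -13.3750]
K = S⁻¹·BᵀPA = [0.0055 -0.5879]
A−BK = [0.4945 -0.4121; 0.5165 -0.2637]
AᵀP(A−BK) = [3.8118 -2.8640; -2.8640 2.6992]
P' = Q + AᵀP(A−BK) = [5.0618 -0.8640; -0.8640 6.6992]
tr(P') = 11.7610

0.0055 -0.5879


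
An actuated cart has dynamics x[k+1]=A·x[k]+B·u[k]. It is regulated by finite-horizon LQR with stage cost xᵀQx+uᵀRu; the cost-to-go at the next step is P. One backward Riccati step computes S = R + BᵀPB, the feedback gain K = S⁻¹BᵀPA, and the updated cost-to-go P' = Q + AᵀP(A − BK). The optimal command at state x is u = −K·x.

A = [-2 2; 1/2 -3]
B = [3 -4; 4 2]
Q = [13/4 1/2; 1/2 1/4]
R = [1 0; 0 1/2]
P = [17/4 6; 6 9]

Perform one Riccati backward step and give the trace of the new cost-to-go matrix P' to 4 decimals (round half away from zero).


3.9730

BᵀP = [36.7500 54.0000; -5.0000 -6.0000]
S = R + BᵀPB = [1 0; 0 1/2] + [326.2500 -39.0000; -39.0000 8.0000] = [327.2500 -39.0000; -39.0000 8.5000]
BᵀPA = [-46.5000 -88.5000; 7.0000 8.0000]
K = S⁻¹·BᵀPA = [-0.0970 -0.3492; 0.3786 -0.6612]
A−BK = [-0.1947 0.4030; 0.1307 -0.2807]
AᵀP(A−BK) = [0.0906 -0.1110; -0.1110 0.3824]
P' = Q + AᵀP(A−BK) = [3.3406 0.3890; 0.3890 0.6324]
tr(P') = 3.9730


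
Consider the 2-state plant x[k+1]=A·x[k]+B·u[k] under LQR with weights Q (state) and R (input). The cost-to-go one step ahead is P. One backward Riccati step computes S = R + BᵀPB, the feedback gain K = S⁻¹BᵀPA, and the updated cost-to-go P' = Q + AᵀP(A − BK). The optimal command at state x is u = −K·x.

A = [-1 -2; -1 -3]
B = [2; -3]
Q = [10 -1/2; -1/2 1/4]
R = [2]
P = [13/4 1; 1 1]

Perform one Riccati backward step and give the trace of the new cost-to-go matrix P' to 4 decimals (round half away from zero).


BᵀP = [3.5000 -1.0000]
S = R + BᵀPB = [2] + [10.0000] = [12.0000]
BᵀPA = [-2.5000 -4.0000]
K = S⁻¹·BᵀPA = [-0.2083 -0.3333]
A−BK = [-0.5833 -1.3333; -1.6250 -4.0000]
AᵀP(A−BK) = [5.7292 13.6667; 13.6667 32.6667]
P' = Q + AᵀP(A−BK) = [15.7292 13.1667; 13.1667 32.9167]
tr(P') = 48.6458

48.6458


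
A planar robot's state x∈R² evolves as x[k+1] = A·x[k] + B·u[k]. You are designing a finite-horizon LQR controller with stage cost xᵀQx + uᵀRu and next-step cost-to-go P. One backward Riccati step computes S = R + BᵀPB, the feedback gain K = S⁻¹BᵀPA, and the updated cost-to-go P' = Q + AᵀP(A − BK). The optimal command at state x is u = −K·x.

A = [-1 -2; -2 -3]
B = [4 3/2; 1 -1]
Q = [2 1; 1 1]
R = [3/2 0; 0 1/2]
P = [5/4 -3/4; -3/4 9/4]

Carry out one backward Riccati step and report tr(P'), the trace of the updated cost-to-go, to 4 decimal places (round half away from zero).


BᵀP = [4.2500 -0.7500; 2.6250 -3.3750]
S = R + BᵀPB = [3/2 0; 0 1/2] + [16.2500 7.1250; 7.1250 7.3125] = [17.7500 7.1250; 7.1250 7.8125]
BᵀPA = [-2.7500 -6.2500; 4.1250 4.8750]
K = S⁻¹·BᵀPA = [-0.5787 -0.9506; 1.0558 1.4909]
A−BK = [-0.2688 -0.4341; -0.3654 -0.5585]
AᵀP(A−BK) = [1.3032 1.9858; 1.9858 3.0405]
P' = Q + AᵀP(A−BK) = [3.3032 2.9858; 2.9858 4.0405]
tr(P') = 7.3438

7.3438


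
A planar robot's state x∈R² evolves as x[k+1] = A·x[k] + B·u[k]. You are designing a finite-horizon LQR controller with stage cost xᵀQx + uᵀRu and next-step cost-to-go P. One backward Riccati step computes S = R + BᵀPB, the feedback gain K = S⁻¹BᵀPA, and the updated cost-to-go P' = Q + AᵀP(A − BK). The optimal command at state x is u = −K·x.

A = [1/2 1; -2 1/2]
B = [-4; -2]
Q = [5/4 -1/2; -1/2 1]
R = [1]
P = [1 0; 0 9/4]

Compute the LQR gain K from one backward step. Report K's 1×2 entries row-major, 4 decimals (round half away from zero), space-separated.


BᵀP = [-4.0000 -4.5000]
S = R + BᵀPB = [1] + [25.0000] = [26.0000]
BᵀPA = [7.0000 -6.2500]
K = S⁻¹·BᵀPA = [0.2692 -0.2404]
A−BK = [1.5769 0.0385; -1.4615 0.0192]
AᵀP(A−BK) = [7.3654 -0.0673; -0.0673 0.0601]
P' = Q + AᵀP(A−BK) = [8.6154 -0.5673; -0.5673 1.0601]
tr(P') = 9.6755

0.2692 -0.2404


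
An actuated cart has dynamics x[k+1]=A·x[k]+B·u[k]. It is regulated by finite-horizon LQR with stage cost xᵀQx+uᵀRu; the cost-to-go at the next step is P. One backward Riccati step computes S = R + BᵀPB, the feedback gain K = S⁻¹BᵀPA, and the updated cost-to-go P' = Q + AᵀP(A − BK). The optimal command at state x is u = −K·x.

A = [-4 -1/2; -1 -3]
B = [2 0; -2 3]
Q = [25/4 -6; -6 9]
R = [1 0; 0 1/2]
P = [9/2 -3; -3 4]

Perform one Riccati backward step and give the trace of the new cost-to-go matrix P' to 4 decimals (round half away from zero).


BᵀP = [15.0000 -14.0000; -9.0000 12.0000]
S = R + BᵀPB = [1 0; 0 1/2] + [58.0000 -42.0000; -42.0000 36.0000] = [59.0000 -42.0000; -42.0000 36.5000]
BᵀPA = [-46.0000 34.5000; 24.0000 -31.5000]
K = S⁻¹·BᵀPA = [-1.7227 -0.1637; -1.3248 -1.0513]
A−BK = [-0.5546 -0.1727; -0.4711 -0.1733]
AᵀP(A−BK) = [4.5494 1.2035; 1.2035 0.6542]
P' = Q + AᵀP(A−BK) = [10.7994 -4.7965; -4.7965 9.6542]
tr(P') = 20.4536

20.4536


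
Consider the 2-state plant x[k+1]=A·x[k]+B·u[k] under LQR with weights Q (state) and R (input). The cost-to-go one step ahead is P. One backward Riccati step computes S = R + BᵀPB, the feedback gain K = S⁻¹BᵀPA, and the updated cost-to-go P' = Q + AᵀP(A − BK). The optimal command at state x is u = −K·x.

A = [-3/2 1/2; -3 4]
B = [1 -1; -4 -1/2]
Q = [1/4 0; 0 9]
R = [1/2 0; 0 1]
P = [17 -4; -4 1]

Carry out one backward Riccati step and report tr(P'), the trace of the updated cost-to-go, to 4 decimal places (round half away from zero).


BᵀP = [33.0000 -8.0000; -15.0000 3.5000]
S = R + BᵀPB = [1/2 0; 0 1] + [65.0000 -29.0000; -29.0000 13.2500] = [65.5000 -29.0000; -29.0000 14.2500]
BᵀPA = [-25.5000 -15.5000; 12.0000 6.5000]
K = S⁻¹·BᵀPA = [-0.1664 -0.3505; 0.5034 -0.2571]
A−BK = [-0.8302 0.5934; -3.4141 2.4696]
AᵀP(A−BK) = [0.9652 -0.6018; -0.6018 0.4888]
P' = Q + AᵀP(A−BK) = [1.2152 -0.6018; -0.6018 9.4888]
tr(P') = 10.7040

10.7040
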